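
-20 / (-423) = 20 / 423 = 0.05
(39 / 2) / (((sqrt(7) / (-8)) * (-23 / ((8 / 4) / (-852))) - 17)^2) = 52417881672 / 28222919098349089 - 207874368 * sqrt(7) / 28222919098349089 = 0.00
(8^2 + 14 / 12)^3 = 59776471 / 216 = 276742.92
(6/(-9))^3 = -8/27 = -0.30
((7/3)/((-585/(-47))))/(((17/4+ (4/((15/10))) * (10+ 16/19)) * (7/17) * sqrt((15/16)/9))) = 242896 * sqrt(15)/22115925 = 0.04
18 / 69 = 6 / 23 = 0.26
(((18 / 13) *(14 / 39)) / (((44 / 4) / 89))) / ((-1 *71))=-7476 / 131989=-0.06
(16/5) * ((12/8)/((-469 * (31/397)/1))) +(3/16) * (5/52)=-6836871/60482240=-0.11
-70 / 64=-35 / 32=-1.09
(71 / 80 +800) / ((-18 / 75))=-106785 / 32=-3337.03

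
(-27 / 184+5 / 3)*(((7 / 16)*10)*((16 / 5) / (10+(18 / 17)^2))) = 1697297 / 887064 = 1.91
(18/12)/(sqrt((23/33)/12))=9 *sqrt(253)/23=6.22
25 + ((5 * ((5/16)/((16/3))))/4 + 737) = 780363/1024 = 762.07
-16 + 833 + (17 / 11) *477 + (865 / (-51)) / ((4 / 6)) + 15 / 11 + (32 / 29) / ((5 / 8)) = 1531.87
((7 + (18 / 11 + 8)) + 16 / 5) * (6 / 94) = 3273 / 2585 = 1.27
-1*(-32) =32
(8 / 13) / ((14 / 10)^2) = 200 / 637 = 0.31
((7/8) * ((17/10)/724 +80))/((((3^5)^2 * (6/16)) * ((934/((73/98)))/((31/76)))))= 1310768071/1274561724401280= 0.00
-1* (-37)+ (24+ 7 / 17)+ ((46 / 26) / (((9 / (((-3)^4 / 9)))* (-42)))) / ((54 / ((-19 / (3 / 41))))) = 92648477 / 1503684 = 61.61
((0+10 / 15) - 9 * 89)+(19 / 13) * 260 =-1261 / 3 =-420.33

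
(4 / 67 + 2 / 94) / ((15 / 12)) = 204 / 3149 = 0.06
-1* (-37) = 37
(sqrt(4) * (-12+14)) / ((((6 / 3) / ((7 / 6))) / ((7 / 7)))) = 7 / 3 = 2.33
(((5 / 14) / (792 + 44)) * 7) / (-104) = -5 / 173888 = -0.00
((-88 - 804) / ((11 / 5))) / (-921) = 4460 / 10131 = 0.44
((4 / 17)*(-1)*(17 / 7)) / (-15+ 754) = -4 / 5173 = -0.00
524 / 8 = 131 / 2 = 65.50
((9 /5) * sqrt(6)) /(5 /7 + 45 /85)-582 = -582 + 1071 * sqrt(6) /740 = -578.45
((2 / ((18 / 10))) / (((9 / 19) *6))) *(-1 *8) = -760 / 243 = -3.13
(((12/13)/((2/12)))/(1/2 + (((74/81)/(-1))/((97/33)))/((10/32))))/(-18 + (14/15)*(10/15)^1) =42427800/65840099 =0.64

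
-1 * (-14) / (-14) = -1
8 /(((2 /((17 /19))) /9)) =612 /19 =32.21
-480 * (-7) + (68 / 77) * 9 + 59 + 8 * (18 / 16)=264568 / 77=3435.95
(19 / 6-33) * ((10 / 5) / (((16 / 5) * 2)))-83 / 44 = -11837 / 1056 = -11.21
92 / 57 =1.61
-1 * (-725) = 725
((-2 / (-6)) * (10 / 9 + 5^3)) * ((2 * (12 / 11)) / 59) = 9080 / 5841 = 1.55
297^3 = 26198073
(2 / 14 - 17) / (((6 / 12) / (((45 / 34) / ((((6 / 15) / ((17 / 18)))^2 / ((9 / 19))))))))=-125375 / 1064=-117.83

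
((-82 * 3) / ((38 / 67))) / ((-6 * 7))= 2747 / 266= 10.33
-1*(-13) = 13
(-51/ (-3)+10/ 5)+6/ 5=101/ 5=20.20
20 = 20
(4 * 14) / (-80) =-7 / 10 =-0.70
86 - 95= -9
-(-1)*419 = 419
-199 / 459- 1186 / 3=-181657 / 459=-395.77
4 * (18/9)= 8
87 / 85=1.02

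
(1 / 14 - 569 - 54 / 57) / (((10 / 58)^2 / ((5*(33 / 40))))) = -4206994011 / 53200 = -79078.83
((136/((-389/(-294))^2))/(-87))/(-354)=653072/258910231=0.00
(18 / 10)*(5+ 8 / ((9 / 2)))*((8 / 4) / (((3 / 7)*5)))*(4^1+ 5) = 2562 / 25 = 102.48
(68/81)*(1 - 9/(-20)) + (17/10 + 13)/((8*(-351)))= 102103/84240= 1.21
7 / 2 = 3.50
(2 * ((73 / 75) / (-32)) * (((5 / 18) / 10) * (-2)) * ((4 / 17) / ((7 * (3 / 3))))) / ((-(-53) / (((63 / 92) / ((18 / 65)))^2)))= 86359 / 6588919296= 0.00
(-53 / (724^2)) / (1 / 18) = -477 / 262088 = -0.00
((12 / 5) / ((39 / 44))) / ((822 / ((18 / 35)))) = 528 / 311675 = 0.00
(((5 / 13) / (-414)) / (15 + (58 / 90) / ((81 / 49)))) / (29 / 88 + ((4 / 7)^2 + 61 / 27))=-5893965 / 284645366408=-0.00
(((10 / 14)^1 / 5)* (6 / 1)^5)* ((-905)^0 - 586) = -4548960 / 7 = -649851.43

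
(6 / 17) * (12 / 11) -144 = -143.61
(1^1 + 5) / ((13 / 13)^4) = 6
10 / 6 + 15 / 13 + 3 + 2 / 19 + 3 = 6614 / 741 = 8.93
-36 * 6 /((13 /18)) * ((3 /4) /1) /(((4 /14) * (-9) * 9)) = 126 /13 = 9.69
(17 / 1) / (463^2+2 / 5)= 85 / 1071847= 0.00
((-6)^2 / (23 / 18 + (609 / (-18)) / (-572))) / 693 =3744 / 96355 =0.04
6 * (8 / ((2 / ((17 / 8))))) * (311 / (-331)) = -15861 / 331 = -47.92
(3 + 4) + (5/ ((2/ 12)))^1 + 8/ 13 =489/ 13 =37.62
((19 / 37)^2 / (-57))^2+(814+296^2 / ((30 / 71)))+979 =17639207885834 / 84337245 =209150.87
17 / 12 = 1.42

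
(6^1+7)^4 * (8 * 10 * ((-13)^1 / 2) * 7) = -103962040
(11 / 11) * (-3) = -3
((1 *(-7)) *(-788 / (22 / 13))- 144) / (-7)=-34270 / 77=-445.06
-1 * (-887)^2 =-786769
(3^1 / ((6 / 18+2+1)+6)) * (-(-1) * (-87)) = -783 / 28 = -27.96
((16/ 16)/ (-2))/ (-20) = 1/ 40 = 0.02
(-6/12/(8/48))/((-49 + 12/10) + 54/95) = 285/4487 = 0.06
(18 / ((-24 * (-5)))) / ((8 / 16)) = 3 / 10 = 0.30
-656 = -656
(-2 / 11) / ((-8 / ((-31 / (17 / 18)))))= -279 / 374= -0.75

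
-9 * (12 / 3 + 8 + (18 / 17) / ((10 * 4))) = -36801 / 340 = -108.24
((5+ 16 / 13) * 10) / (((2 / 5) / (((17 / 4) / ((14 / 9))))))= 309825 / 728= 425.58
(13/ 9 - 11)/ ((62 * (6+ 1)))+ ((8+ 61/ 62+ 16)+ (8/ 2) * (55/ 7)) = 220261/ 3906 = 56.39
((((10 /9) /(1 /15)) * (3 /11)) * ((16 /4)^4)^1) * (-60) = -768000 /11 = -69818.18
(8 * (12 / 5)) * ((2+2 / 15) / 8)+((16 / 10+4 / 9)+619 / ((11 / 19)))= 2663957 / 2475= 1076.35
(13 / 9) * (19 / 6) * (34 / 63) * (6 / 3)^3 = 33592 / 1701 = 19.75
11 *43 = 473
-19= -19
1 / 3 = 0.33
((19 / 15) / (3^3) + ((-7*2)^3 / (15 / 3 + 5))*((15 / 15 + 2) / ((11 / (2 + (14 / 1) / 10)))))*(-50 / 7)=11333374 / 6237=1817.12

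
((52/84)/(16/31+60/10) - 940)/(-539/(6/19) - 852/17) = 67780309/126700763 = 0.53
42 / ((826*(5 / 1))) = 0.01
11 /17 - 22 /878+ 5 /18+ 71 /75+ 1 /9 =6574163 /3358350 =1.96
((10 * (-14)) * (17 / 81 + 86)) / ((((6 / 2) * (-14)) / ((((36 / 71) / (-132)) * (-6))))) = 139660 / 21087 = 6.62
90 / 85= 18 / 17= 1.06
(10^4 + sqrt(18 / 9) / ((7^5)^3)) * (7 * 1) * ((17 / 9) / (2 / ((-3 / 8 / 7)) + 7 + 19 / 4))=-4760000 / 921 - 68 * sqrt(2) / 624643450093929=-5168.30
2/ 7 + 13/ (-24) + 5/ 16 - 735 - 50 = -263741/ 336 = -784.94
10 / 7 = 1.43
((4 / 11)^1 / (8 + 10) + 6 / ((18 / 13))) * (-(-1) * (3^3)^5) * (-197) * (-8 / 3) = 360984487896 / 11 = 32816771626.91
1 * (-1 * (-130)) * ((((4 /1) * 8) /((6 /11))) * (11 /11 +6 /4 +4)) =148720 /3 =49573.33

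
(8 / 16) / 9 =1 / 18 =0.06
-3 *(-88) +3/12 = 1057/4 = 264.25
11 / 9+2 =29 / 9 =3.22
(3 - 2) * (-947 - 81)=-1028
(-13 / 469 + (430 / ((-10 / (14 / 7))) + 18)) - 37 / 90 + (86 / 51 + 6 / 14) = -47592101 / 717570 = -66.32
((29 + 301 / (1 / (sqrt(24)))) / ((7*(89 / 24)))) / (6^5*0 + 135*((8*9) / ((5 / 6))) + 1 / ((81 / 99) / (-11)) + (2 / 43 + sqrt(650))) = -3091232160*sqrt(39) / 1809283384420271- 521196120*sqrt(26) / 12664983690941897 + 1214449718616 / 12664983690941897 + 3601471579344*sqrt(6) / 1809283384420271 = 0.00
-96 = -96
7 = 7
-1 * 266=-266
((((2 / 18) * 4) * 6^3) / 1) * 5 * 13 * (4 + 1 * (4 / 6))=29120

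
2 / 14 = 0.14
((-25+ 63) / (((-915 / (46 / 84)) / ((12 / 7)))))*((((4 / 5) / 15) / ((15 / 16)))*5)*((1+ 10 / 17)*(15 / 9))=-111872 / 3810975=-0.03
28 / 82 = 14 / 41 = 0.34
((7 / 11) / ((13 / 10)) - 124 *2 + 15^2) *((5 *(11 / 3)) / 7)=-5365 / 91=-58.96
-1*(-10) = 10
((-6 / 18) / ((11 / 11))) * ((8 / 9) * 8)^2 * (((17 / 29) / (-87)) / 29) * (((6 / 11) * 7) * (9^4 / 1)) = 98.11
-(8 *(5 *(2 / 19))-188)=3492 / 19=183.79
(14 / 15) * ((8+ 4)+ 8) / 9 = 2.07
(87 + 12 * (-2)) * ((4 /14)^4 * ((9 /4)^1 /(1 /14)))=648 /49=13.22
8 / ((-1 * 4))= -2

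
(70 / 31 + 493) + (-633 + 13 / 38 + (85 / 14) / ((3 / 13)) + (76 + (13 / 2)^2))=354233 / 49476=7.16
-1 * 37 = -37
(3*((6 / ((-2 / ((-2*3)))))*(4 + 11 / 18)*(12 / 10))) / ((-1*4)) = -747 / 10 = -74.70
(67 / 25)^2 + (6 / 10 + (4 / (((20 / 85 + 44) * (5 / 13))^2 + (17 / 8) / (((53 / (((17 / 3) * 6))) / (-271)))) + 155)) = 162.73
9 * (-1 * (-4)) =36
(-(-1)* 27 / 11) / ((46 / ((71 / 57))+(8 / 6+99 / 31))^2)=1177189443 / 824251396859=0.00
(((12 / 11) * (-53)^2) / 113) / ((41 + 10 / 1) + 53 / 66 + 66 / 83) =16786584 / 32559029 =0.52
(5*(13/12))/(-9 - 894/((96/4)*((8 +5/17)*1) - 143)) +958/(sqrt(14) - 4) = -109339349/57060 - 479*sqrt(14) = -3708.47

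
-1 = -1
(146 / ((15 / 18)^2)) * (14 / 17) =73584 / 425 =173.14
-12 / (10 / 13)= -78 / 5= -15.60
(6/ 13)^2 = 36/ 169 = 0.21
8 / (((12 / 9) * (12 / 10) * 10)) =1 / 2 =0.50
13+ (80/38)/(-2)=227/19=11.95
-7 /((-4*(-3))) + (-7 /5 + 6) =241 /60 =4.02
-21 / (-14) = 3 / 2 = 1.50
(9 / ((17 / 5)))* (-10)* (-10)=4500 / 17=264.71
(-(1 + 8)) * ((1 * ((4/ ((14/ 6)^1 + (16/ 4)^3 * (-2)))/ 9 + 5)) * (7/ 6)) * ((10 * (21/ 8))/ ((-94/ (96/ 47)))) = 24920910/ 832793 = 29.92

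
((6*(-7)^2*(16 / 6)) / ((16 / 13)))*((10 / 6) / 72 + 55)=7570745 / 216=35049.75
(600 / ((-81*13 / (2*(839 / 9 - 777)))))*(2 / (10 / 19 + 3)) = 93540800 / 211653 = 441.95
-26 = -26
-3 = -3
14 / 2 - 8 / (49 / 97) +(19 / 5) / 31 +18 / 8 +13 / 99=-19046779 / 3007620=-6.33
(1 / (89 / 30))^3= 27000 / 704969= 0.04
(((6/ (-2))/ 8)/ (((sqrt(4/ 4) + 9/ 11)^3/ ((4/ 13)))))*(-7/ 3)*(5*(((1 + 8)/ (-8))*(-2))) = 83853/ 166400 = 0.50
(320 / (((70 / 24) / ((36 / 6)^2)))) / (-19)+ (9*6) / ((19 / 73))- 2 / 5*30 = -1650 / 133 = -12.41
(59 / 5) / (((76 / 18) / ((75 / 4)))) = 7965 / 152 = 52.40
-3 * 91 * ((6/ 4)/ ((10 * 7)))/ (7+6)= -9/ 20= -0.45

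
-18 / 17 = -1.06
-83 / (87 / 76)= -6308 / 87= -72.51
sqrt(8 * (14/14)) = 2 * sqrt(2) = 2.83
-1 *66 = -66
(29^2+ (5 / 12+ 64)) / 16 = 10865 / 192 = 56.59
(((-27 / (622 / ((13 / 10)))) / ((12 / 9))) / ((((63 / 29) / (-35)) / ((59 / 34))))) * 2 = 200187 / 84592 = 2.37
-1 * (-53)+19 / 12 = 655 / 12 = 54.58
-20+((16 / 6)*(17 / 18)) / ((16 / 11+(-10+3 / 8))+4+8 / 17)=-3090628 / 149445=-20.68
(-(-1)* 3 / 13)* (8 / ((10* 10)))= 6 / 325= 0.02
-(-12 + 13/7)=71/7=10.14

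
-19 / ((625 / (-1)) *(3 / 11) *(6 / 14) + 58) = 77 / 61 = 1.26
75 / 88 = 0.85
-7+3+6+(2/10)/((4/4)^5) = 11/5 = 2.20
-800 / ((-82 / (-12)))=-4800 / 41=-117.07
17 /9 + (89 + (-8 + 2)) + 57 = 1277 /9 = 141.89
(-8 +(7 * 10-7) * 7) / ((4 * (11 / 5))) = 2165 / 44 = 49.20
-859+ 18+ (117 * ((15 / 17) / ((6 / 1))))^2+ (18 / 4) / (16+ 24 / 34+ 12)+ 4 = -152540451 / 282064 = -540.80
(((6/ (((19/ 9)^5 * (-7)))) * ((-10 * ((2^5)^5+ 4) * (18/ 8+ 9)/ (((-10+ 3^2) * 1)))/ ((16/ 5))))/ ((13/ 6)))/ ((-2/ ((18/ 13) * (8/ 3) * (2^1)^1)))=120367370400363000/ 2929225117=41091881.16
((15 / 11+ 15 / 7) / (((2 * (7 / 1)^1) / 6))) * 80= 120.22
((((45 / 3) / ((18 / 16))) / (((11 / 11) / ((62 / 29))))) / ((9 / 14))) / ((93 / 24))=8960 / 783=11.44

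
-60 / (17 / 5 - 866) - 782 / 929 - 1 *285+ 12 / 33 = -12579253513 / 44074547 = -285.41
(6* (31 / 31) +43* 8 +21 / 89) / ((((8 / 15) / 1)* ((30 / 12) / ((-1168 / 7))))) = -3900828 / 89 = -43829.53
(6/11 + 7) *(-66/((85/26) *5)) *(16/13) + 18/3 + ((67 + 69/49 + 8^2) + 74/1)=3642536/20825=174.91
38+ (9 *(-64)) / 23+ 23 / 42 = 13045 / 966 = 13.50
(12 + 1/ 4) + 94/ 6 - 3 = 299/ 12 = 24.92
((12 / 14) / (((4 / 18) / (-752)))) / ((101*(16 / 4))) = -5076 / 707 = -7.18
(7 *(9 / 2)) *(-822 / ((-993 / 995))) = 8587845 / 331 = 25945.15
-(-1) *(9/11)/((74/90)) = 405/407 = 1.00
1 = 1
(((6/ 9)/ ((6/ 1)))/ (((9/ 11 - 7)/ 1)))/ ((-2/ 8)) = 11/ 153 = 0.07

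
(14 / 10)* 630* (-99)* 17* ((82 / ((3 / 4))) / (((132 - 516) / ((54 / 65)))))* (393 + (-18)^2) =65455624773 / 260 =251752402.97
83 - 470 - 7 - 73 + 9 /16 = -7463 /16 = -466.44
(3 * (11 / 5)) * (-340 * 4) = -8976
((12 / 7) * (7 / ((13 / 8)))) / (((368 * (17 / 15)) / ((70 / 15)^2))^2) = 120050 / 5962359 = 0.02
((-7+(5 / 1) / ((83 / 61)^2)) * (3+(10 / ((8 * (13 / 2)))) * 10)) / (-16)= 118472 / 89557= 1.32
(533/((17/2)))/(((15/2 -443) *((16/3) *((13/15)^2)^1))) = -27675/769964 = -0.04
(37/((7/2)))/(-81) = -74/567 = -0.13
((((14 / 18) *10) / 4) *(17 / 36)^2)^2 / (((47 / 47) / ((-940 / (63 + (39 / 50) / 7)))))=-4207631378125 / 1502592031872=-2.80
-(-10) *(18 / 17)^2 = 3240 / 289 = 11.21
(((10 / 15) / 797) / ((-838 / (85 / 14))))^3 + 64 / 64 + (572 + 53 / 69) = 36410710306854596529269605 / 63458929304697326635368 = 573.77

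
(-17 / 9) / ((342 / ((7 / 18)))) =-119 / 55404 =-0.00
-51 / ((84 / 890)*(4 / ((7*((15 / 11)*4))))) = -113475 / 22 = -5157.95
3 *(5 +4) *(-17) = -459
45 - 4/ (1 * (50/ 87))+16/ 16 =976/ 25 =39.04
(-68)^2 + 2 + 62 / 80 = 185071 / 40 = 4626.78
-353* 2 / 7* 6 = -4236 / 7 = -605.14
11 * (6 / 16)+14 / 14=41 / 8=5.12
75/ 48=25/ 16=1.56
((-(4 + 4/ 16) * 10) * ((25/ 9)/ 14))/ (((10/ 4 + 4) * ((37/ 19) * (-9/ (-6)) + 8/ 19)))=-40375/ 104013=-0.39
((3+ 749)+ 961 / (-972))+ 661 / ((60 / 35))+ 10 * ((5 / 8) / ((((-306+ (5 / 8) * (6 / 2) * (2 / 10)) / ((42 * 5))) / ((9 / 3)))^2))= 15019238665 / 12912534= 1163.15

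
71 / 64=1.11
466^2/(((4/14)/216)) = 164169936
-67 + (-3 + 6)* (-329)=-1054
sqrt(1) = 1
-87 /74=-1.18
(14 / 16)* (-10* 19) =-665 / 4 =-166.25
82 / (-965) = -82 / 965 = -0.08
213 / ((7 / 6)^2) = 7668 / 49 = 156.49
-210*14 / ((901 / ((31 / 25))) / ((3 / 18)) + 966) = -7595 / 13758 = -0.55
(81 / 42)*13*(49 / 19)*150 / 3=61425 / 19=3232.89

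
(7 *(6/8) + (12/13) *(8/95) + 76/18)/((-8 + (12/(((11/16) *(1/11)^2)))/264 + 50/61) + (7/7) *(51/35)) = 4.19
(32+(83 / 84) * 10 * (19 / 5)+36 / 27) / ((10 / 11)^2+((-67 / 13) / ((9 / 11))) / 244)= 88.53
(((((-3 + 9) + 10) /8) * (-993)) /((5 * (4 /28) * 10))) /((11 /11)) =-278.04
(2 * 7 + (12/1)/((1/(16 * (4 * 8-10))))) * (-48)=-203424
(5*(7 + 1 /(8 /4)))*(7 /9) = 175 /6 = 29.17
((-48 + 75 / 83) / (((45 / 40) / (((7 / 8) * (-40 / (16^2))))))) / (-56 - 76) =-45605 / 1051776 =-0.04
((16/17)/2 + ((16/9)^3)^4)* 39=62235342524849000/1600434040059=38886.54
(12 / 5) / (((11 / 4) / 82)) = 71.56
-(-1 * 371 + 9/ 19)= 7040/ 19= 370.53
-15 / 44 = -0.34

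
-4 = -4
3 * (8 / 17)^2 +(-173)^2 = 8649673 / 289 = 29929.66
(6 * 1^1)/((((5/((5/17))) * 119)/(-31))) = -186/2023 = -0.09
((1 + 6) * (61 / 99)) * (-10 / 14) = -305 / 99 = -3.08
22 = 22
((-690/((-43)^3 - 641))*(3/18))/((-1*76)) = -115/6091248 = -0.00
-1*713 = -713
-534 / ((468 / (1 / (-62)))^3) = 89 / 4071565046016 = 0.00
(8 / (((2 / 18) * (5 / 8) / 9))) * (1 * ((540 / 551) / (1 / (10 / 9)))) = 622080 / 551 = 1129.00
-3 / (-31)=3 / 31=0.10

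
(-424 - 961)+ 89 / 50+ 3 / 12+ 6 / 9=-414691 / 300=-1382.30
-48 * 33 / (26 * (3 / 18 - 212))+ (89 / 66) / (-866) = 270134765 / 944388588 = 0.29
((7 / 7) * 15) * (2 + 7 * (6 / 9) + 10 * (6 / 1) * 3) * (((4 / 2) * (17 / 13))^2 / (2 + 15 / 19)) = 61499200 / 8957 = 6866.05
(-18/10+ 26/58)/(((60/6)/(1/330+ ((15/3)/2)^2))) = -202223/239250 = -0.85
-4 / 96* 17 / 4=-17 / 96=-0.18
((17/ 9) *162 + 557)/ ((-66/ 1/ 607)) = -523841/ 66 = -7936.98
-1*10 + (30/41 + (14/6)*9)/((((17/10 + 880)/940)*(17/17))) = 1586810/120499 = 13.17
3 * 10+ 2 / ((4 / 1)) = 61 / 2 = 30.50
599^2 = 358801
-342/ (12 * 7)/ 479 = -57/ 6706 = -0.01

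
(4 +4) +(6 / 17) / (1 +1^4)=139 / 17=8.18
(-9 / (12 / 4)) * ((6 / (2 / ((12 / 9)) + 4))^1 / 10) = -0.33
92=92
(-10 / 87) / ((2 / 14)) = -70 / 87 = -0.80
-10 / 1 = -10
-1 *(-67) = 67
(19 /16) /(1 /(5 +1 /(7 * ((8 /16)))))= 703 /112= 6.28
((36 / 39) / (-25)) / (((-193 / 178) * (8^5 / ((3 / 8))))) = 801 / 2055372800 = 0.00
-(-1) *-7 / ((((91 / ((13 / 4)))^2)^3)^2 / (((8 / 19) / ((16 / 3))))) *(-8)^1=3 / 157576679881965568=0.00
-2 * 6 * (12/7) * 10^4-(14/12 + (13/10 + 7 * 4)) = -21603199/105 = -205744.75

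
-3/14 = -0.21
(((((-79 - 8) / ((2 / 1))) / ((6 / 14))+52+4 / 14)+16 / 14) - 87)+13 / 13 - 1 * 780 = -12797 / 14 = -914.07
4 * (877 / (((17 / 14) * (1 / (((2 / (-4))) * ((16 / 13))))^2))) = 3143168 / 2873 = 1094.04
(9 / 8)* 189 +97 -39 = 270.62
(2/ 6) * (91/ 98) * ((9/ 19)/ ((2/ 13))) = 507/ 532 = 0.95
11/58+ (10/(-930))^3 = 8847869/46652706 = 0.19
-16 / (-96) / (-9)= -1 / 54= -0.02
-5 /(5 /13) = -13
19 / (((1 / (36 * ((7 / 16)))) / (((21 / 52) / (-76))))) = -1323 / 832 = -1.59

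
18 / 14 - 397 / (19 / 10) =-27619 / 133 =-207.66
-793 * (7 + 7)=-11102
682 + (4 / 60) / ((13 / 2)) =132992 / 195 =682.01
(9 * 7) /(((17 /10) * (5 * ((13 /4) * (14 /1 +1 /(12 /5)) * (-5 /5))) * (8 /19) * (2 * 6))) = -1197 /38233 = -0.03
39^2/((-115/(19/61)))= -28899/7015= -4.12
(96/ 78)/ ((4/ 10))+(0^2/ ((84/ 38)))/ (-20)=3.08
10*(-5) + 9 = -41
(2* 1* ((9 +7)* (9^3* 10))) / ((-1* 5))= -46656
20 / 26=10 / 13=0.77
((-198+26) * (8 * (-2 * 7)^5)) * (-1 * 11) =-8140504064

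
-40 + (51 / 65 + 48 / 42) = -17323 / 455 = -38.07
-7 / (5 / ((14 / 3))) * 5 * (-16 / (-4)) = -392 / 3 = -130.67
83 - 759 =-676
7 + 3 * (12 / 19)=169 / 19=8.89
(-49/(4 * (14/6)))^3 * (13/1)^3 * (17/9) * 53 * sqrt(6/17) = -119817789 * sqrt(102)/64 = -18907818.00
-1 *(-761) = 761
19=19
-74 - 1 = -75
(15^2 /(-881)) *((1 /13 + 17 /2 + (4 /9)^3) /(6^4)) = -4105775 /2404580256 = -0.00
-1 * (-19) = 19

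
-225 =-225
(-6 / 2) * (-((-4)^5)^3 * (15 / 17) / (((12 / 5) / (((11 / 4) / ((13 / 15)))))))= -830472192000 / 221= -3757792723.98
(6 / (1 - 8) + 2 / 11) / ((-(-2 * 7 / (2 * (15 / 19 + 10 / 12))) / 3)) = -4810 / 10241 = -0.47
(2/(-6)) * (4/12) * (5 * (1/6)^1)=-0.09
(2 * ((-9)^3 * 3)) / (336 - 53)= -4374 / 283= -15.46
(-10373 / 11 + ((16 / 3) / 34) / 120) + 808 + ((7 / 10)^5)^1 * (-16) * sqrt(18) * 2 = -103274 / 765 - 50421 * sqrt(2) / 3125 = -157.82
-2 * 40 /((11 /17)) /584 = -170 /803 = -0.21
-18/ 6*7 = -21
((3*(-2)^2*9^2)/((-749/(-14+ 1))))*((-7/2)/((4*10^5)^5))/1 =-3159/547840000000000000000000000000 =-0.00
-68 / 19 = -3.58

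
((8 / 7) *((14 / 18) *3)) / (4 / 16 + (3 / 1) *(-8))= -32 / 285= -0.11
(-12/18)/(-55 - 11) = 1/99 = 0.01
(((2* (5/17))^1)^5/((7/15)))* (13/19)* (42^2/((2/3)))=7371000000/26977283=273.23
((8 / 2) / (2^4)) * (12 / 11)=3 / 11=0.27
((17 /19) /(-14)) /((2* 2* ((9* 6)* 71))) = -0.00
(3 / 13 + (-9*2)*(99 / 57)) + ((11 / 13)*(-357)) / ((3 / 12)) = -306117 / 247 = -1239.34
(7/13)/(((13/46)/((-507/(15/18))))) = -5796/5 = -1159.20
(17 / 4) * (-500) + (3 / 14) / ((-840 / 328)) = -1041291 / 490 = -2125.08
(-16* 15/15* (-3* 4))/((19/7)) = 1344/19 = 70.74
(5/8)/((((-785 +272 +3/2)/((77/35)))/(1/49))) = -0.00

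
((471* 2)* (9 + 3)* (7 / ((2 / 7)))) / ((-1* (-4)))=69237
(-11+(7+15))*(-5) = -55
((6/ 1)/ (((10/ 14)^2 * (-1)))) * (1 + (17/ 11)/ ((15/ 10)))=-6566/ 275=-23.88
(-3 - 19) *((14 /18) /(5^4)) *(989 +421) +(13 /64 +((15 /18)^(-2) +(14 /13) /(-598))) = -3448049723 /93288000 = -36.96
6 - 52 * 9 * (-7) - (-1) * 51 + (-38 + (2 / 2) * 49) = 3344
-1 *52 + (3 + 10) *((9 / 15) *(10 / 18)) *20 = 104 / 3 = 34.67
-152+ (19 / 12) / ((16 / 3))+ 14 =-8813 / 64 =-137.70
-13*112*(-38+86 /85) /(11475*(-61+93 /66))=-33569536 /426238875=-0.08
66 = 66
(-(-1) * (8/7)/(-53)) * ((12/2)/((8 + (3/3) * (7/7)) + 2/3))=-144/10759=-0.01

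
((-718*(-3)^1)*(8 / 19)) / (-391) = -17232 / 7429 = -2.32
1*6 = 6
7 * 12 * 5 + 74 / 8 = 1717 / 4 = 429.25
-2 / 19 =-0.11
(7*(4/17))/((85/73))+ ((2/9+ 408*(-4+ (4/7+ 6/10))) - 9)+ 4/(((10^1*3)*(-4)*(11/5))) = -465217651/400554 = -1161.44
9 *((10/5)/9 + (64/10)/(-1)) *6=-333.60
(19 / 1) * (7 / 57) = 7 / 3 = 2.33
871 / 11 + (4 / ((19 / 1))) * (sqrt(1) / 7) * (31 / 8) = 232027 / 2926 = 79.30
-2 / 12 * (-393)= 131 / 2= 65.50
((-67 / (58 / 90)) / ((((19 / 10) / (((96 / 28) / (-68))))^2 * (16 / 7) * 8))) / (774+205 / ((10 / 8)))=-10125 / 2372024144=-0.00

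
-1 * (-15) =15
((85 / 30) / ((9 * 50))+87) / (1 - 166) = -234917 / 445500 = -0.53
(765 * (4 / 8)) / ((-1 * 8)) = -765 / 16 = -47.81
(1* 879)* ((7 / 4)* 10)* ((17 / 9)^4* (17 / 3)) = 14560633535 / 13122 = 1109635.23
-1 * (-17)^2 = -289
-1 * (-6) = 6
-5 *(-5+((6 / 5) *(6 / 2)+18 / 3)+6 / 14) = -176 / 7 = -25.14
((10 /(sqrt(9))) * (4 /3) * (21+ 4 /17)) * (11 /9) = 158840 /1377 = 115.35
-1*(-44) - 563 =-519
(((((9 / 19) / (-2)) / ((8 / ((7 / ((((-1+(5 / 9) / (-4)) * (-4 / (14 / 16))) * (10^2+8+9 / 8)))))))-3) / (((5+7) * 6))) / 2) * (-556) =168072545 / 14508096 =11.58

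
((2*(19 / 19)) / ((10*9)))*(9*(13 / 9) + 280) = 293 / 45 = 6.51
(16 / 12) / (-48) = -0.03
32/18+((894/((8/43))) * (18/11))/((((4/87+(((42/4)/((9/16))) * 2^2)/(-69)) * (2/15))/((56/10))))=-196266516043/615780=-318728.31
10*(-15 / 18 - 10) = -325 / 3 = -108.33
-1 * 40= -40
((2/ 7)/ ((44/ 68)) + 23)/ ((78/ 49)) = 12635/ 858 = 14.73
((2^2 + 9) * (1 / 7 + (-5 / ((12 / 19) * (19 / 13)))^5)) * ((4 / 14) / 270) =-105583212059 / 1646023680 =-64.14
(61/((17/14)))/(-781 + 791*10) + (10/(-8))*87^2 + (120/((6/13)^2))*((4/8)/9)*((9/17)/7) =-96293363029/10180212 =-9458.88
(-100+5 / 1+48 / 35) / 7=-3277 / 245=-13.38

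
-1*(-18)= 18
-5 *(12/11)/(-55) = 12/121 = 0.10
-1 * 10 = -10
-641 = -641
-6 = -6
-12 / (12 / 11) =-11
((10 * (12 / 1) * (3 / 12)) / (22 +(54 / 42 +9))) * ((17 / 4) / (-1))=-1785 / 452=-3.95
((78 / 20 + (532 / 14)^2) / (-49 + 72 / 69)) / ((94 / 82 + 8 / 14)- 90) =95575879 / 279467110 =0.34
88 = 88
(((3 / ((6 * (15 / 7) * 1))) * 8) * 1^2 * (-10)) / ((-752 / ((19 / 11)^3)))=48013 / 375342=0.13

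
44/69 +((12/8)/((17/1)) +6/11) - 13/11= 2311/25806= 0.09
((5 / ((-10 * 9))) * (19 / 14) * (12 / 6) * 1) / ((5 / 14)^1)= -19 / 45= -0.42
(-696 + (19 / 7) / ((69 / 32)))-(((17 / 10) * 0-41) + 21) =-325900 / 483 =-674.74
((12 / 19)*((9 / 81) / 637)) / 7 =0.00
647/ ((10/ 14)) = 4529/ 5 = 905.80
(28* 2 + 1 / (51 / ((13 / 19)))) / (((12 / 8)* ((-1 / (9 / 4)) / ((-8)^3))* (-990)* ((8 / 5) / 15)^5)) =-3146838.58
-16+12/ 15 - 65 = -401/ 5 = -80.20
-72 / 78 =-12 / 13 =-0.92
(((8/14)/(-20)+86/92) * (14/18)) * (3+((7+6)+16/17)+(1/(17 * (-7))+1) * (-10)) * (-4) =-2439448/123165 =-19.81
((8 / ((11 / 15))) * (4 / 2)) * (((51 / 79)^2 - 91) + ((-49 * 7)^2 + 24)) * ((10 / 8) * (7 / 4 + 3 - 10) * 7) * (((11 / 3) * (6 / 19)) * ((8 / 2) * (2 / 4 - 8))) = 485429777374500 / 118579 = 4093724667.73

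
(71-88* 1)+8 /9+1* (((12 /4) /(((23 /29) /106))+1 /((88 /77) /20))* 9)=1552499 /414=3750.00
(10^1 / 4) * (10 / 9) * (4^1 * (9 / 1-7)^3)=800 / 9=88.89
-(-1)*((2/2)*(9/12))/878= 3/3512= 0.00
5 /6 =0.83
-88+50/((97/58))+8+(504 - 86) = 35686/97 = 367.90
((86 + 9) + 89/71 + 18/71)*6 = 41112/71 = 579.04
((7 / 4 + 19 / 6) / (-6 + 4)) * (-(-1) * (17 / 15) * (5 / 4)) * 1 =-3.48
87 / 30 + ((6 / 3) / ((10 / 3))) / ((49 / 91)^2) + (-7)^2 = 5289 / 98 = 53.97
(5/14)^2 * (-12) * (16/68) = -300/833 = -0.36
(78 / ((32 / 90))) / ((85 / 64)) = 2808 / 17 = 165.18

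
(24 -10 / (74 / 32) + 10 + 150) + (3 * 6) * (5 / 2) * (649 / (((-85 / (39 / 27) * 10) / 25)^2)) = 89456777 / 384948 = 232.39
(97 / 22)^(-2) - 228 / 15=-712664 / 47045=-15.15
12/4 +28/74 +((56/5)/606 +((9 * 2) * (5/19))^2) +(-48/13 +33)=14506051078/263066115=55.14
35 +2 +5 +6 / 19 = 804 / 19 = 42.32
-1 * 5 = -5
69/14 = 4.93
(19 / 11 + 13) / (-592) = -81 / 3256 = -0.02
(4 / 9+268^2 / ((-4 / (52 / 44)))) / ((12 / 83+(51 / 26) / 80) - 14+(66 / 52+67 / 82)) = 1143847939840 / 633075201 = 1806.81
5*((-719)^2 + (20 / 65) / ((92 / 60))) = 772856995 / 299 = 2584806.00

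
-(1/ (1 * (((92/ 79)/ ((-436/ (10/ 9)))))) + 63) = 63009/ 230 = 273.95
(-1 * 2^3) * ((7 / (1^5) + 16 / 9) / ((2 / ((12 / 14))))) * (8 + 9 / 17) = -91640 / 357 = -256.69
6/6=1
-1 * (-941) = 941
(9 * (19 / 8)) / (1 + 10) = 171 / 88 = 1.94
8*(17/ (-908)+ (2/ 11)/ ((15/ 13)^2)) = 529658/ 561825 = 0.94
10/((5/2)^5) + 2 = 1314/625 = 2.10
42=42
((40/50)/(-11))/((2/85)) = -34/11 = -3.09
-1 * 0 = 0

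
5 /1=5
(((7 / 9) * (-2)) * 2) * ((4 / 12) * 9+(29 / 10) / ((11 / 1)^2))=-51226 / 5445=-9.41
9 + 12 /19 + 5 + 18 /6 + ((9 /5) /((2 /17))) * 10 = 170.63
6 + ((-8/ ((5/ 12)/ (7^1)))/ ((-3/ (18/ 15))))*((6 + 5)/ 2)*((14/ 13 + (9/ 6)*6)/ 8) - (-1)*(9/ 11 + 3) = 1366584/ 3575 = 382.26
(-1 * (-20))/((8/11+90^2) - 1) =220/89097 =0.00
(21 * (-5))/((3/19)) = -665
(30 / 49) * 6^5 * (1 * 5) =1166400 / 49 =23804.08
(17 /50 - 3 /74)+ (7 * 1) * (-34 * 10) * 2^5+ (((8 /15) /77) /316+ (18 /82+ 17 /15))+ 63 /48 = -281108137040469 /3691164400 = -76157.04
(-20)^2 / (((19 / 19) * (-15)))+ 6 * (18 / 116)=-2239 / 87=-25.74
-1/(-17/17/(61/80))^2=-3721/6400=-0.58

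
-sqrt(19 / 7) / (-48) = 0.03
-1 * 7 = -7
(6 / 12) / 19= 0.03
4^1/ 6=2/ 3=0.67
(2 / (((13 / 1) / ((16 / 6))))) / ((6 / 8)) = 64 / 117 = 0.55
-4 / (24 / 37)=-37 / 6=-6.17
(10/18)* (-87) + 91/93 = -1468/31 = -47.35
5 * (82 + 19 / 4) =1735 / 4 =433.75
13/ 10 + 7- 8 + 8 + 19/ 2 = 89/ 5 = 17.80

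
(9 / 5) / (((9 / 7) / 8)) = 56 / 5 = 11.20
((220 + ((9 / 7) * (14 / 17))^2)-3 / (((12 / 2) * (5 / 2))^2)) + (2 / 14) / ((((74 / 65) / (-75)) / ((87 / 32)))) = 195.52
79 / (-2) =-39.50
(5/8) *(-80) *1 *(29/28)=-51.79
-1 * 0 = 0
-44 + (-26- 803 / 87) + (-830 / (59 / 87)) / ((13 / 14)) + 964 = -433.27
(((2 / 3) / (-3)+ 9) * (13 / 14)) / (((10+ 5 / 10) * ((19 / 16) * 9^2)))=16432 / 2036097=0.01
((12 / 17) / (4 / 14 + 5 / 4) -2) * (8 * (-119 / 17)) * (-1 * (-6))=378336 / 731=517.56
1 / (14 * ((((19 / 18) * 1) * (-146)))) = -9 / 19418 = -0.00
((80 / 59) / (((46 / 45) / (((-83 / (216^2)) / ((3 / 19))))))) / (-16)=39425 / 42208128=0.00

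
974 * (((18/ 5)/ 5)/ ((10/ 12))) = 105192/ 125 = 841.54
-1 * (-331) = 331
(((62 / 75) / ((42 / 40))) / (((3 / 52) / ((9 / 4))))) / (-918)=-1612 / 48195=-0.03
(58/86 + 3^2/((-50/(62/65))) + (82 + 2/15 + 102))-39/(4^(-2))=-92101666/209625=-439.36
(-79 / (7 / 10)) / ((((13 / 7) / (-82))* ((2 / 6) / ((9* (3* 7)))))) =36730260 / 13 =2825404.62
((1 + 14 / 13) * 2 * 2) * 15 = 124.62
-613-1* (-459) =-154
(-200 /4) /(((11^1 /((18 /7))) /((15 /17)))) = -13500 /1309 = -10.31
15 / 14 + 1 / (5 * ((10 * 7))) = 188 / 175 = 1.07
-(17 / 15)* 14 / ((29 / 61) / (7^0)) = -14518 / 435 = -33.37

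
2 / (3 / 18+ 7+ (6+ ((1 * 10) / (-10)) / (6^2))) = 72 / 473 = 0.15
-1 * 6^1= -6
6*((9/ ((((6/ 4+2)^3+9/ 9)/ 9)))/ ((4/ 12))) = 432/ 13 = 33.23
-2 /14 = -1 /7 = -0.14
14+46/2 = 37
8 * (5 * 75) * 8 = 24000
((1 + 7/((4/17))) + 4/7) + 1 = 905/28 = 32.32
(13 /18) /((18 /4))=13 /81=0.16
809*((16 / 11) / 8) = 1618 / 11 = 147.09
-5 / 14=-0.36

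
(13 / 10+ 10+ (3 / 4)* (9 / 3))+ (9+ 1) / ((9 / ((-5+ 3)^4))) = 5639 / 180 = 31.33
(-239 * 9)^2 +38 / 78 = 180445258 / 39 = 4626801.49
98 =98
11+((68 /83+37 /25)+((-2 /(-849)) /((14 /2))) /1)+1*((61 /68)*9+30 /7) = 21516422129 /838557300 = 25.66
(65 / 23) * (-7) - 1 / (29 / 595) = -26880 / 667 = -40.30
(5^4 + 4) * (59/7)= 37111/7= 5301.57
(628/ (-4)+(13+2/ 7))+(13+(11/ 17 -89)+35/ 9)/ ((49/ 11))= -171100/ 1071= -159.76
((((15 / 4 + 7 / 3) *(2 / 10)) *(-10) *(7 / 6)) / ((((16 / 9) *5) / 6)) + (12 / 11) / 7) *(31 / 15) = -19.48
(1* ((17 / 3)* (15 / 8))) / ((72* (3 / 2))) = 85 / 864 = 0.10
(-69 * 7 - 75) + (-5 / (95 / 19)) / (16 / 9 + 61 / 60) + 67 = -247153 / 503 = -491.36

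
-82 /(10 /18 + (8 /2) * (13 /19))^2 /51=-799254 /5388473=-0.15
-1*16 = -16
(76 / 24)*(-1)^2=19 / 6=3.17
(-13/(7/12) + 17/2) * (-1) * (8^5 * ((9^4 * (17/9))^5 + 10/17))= 15714784077948223820270190592/119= 132057009058388435464455400.00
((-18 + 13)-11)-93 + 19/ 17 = -1834/ 17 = -107.88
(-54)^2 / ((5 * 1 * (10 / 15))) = 4374 / 5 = 874.80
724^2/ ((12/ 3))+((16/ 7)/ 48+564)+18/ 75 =69094351/ 525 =131608.29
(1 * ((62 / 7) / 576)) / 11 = 31 / 22176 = 0.00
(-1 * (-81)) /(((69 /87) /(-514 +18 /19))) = -52398.29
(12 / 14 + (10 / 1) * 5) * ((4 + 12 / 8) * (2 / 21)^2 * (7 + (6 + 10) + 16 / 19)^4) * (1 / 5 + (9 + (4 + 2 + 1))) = 2968301395706328 / 223500515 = 13280959.98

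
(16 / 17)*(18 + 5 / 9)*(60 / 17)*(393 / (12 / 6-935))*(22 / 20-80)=184116832 / 89879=2048.50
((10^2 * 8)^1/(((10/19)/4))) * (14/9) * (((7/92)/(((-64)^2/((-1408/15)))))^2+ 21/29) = 5446667808953/795277440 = 6848.76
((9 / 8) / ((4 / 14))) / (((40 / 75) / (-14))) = -6615 / 64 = -103.36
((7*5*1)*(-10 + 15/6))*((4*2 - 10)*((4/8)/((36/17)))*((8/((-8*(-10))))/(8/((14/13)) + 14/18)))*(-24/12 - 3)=-7.55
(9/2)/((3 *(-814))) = -3/1628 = -0.00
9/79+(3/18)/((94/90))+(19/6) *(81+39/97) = 185876711/720322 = 258.05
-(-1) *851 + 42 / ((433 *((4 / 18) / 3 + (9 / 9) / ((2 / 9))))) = 91017569 / 106951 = 851.02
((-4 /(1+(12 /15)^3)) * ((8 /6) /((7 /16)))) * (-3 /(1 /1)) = 32000 /1323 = 24.19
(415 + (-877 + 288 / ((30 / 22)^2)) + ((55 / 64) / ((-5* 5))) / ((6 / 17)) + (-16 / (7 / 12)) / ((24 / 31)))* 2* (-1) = 23025809 / 33600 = 685.29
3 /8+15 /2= 63 /8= 7.88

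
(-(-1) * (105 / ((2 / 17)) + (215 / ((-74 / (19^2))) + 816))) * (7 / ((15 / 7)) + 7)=3758678 / 555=6772.39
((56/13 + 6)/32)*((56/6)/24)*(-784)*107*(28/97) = -3033.35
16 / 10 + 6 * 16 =488 / 5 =97.60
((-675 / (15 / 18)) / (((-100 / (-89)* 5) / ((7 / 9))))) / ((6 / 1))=-1869 / 100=-18.69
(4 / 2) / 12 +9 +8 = 103 / 6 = 17.17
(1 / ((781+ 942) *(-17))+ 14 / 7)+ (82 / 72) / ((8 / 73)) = 12.39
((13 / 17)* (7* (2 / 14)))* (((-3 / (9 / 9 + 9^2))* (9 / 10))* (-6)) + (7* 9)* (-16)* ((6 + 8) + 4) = -126462627 / 6970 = -18143.85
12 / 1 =12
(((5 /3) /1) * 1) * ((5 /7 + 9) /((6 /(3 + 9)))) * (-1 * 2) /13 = -1360 /273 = -4.98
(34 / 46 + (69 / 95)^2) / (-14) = -131464 / 1453025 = -0.09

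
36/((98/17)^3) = 44217/235298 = 0.19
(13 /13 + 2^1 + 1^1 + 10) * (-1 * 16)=-224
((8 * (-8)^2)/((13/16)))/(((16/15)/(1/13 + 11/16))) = 76320/169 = 451.60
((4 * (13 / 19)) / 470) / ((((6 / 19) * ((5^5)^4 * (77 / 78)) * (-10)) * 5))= -169 / 43141841888427734375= -0.00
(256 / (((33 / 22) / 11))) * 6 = 11264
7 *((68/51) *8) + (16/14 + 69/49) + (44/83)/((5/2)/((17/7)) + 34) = 124700035/1614599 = 77.23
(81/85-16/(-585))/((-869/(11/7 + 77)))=-97490/1099917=-0.09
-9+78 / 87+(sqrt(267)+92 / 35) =-5557 / 1015+sqrt(267) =10.87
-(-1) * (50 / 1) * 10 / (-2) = -250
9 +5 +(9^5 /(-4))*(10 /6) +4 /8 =-98357 /4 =-24589.25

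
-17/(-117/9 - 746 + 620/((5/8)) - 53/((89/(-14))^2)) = -134657/1835205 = -0.07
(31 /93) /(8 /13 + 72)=0.00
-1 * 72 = -72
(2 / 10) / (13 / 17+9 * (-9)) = -17 / 6820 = -0.00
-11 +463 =452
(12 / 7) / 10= 6 / 35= 0.17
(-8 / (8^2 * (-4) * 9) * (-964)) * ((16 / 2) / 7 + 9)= -17111 / 504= -33.95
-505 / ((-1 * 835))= 101 / 167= 0.60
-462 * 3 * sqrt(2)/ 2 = -693 * sqrt(2) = -980.05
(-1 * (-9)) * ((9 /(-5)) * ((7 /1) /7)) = -16.20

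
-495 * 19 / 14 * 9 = -84645 / 14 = -6046.07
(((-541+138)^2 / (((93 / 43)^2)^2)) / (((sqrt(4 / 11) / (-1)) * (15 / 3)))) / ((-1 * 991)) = 577777369 * sqrt(11) / 771404310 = 2.48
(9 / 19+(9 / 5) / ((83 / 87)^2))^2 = 2573791324416 / 428311347025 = 6.01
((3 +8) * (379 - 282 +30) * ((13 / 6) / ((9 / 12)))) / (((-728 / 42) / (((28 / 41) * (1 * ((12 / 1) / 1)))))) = -78232 / 41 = -1908.10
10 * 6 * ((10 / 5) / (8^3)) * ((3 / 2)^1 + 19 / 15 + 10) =2.99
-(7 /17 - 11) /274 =90 /2329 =0.04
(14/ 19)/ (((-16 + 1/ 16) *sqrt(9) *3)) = -224/ 43605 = -0.01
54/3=18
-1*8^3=-512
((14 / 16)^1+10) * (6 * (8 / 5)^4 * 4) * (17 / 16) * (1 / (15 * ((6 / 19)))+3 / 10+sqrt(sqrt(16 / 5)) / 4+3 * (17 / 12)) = 567936 * 5^(3 / 4) / 3125+27040064 / 3125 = 9260.50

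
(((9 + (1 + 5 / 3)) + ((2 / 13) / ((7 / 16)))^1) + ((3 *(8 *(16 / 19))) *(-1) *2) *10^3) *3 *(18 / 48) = -628804983 / 13832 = -45460.16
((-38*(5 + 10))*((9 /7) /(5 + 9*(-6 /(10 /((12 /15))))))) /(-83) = 128250 /9877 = 12.98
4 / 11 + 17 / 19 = 263 / 209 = 1.26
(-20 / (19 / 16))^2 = 102400 / 361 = 283.66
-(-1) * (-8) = -8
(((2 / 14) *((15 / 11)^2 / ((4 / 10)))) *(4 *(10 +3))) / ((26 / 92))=103500 / 847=122.20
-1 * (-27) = 27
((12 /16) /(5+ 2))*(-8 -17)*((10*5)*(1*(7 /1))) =-1875 /2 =-937.50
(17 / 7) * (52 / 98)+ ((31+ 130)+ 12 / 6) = 56351 / 343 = 164.29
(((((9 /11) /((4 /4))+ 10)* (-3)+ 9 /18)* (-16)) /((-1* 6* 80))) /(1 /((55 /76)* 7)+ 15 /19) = -93499 /86628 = -1.08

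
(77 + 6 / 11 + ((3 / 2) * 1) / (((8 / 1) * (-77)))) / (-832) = -95533 / 1025024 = -0.09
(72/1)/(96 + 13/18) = 1296/1741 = 0.74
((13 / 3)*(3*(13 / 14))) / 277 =0.04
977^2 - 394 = 954135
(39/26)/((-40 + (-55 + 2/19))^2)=361/2167206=0.00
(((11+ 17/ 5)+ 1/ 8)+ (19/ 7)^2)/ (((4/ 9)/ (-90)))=-3475629/ 784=-4433.20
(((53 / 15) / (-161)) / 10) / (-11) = 53 / 265650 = 0.00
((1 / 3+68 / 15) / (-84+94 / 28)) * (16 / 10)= -8176 / 84675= -0.10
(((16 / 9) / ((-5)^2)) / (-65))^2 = 256 / 213890625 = 0.00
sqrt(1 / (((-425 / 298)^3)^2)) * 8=2.76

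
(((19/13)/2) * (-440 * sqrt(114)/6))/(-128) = 1045 * sqrt(114)/2496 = 4.47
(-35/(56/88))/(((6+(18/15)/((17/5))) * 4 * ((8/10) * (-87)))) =4675/150336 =0.03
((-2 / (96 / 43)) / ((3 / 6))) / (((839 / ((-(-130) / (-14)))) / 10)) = 13975 / 70476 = 0.20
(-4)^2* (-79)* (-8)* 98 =990976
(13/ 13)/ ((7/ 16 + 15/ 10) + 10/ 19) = 304/ 749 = 0.41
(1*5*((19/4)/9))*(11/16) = 1045/576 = 1.81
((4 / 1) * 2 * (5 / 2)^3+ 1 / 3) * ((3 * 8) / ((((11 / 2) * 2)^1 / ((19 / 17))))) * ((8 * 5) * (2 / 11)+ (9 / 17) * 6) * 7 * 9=7035525504 / 34969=201193.21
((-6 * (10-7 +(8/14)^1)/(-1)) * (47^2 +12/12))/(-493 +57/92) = -30498000/317093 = -96.18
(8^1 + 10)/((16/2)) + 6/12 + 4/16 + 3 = 6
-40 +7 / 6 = -233 / 6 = -38.83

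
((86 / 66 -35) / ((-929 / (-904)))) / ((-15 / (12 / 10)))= 2010496 / 766425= 2.62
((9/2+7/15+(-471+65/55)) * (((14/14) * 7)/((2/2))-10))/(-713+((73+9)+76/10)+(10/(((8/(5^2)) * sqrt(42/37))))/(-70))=-31489106789952/14076394765873+536903500 * sqrt(1554)/14076394765873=-2.24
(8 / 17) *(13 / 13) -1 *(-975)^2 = -16160617 / 17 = -950624.53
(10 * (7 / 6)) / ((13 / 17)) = 595 / 39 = 15.26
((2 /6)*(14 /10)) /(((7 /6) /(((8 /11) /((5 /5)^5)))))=16 /55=0.29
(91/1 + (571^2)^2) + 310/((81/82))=8610521460952/81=106302734085.83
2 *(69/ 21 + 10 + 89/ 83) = 16684/ 581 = 28.72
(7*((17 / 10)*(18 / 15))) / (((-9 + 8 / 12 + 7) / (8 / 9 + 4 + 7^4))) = -2576707 / 100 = -25767.07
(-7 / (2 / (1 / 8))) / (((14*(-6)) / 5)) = 5 / 192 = 0.03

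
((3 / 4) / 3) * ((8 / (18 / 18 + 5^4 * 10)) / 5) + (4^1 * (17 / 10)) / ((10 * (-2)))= -106247 / 312550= -0.34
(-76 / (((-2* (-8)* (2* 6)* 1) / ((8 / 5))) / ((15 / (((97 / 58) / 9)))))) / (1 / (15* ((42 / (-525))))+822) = -0.06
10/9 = 1.11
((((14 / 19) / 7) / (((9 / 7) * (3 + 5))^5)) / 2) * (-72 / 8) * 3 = -16807 / 1361608704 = -0.00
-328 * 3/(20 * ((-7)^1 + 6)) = 49.20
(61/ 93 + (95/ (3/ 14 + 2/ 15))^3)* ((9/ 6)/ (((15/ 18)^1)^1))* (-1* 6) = -13291811317890666/ 60297635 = -220436694.04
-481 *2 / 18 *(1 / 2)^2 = -481 / 36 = -13.36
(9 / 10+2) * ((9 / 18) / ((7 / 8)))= 58 / 35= 1.66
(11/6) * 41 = 451/6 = 75.17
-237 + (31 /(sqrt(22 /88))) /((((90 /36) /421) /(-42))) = -2193753 /5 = -438750.60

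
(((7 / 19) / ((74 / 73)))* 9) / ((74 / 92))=105777 / 26011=4.07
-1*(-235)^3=12977875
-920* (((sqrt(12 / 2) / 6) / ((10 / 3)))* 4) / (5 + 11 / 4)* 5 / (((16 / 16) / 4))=-14720* sqrt(6) / 31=-1163.11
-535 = -535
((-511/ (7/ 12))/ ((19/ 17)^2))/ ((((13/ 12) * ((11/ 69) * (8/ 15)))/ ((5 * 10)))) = -19651855500/ 51623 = -380680.23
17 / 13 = 1.31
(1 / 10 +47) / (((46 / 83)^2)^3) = 153988915856799 / 94742968960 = 1625.33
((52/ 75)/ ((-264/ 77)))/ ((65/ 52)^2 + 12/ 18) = -728/ 8025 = -0.09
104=104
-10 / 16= -5 / 8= -0.62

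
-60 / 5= -12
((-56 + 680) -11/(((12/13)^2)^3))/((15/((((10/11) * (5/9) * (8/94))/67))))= 9050795585/349081311744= 0.03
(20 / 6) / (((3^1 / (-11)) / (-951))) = 34870 / 3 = 11623.33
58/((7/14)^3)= 464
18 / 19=0.95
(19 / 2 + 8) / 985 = 7 / 394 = 0.02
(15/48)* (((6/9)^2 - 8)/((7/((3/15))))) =-17/252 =-0.07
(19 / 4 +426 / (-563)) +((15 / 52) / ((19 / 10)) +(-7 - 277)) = -155667575 / 556244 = -279.85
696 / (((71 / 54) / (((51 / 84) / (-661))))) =-159732 / 328517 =-0.49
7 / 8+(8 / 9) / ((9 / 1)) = 631 / 648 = 0.97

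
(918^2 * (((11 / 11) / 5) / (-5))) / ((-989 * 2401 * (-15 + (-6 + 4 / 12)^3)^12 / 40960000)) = 50595340574411314898241600 / 296625511166062598627376532464999288467445088109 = 0.00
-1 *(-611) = 611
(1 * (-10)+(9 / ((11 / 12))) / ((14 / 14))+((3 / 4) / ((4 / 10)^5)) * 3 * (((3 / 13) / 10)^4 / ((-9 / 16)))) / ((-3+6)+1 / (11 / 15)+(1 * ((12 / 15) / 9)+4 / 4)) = -329223195 / 9867025792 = -0.03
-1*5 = -5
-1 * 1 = -1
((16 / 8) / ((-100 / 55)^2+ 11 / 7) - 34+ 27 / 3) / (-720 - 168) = 101581 / 3668328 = 0.03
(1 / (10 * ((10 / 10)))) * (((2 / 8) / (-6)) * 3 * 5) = -1 / 16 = -0.06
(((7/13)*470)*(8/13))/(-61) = -26320/10309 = -2.55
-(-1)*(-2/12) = -0.17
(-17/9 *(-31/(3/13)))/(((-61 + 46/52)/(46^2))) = -376914616/42201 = -8931.41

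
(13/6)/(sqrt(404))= 13 * sqrt(101)/1212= 0.11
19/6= 3.17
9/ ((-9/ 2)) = -2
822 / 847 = 0.97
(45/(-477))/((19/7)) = -0.03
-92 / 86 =-46 / 43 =-1.07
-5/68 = -0.07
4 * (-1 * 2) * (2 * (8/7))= -128/7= -18.29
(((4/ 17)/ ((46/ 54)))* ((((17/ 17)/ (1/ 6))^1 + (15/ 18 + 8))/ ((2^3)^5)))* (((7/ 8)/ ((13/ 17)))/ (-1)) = -5607/ 39190528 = -0.00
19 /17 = 1.12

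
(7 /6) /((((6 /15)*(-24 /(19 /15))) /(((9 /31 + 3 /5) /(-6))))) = 3059 /133920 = 0.02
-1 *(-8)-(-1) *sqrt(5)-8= sqrt(5)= 2.24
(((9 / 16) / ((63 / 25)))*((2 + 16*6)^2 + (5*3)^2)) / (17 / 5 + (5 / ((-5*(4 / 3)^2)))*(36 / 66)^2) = 148663625 / 219044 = 678.69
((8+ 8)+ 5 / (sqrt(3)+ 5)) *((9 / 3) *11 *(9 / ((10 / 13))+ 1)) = 143637 / 20-381 *sqrt(3) / 4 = 7016.87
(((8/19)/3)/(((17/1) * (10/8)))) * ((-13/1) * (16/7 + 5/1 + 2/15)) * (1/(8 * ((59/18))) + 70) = -70479656/1579725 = -44.62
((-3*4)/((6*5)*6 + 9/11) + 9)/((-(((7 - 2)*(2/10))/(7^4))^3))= -81981944091523/663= -123653007679.52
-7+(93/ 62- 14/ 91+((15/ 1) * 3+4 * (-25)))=-1577/ 26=-60.65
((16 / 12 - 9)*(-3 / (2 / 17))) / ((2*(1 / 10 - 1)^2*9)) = 9775 / 729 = 13.41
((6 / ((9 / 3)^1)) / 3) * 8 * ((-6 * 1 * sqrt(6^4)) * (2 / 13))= -2304 / 13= -177.23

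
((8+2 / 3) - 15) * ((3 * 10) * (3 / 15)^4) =-38 / 125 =-0.30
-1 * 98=-98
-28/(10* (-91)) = 2/65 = 0.03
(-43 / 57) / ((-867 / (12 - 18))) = -86 / 16473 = -0.01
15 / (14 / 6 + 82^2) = 45 / 20179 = 0.00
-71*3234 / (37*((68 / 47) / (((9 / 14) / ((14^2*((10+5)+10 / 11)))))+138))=-534196971 / 615970709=-0.87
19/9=2.11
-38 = -38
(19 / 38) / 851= 1 / 1702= 0.00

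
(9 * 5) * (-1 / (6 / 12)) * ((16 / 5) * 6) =-1728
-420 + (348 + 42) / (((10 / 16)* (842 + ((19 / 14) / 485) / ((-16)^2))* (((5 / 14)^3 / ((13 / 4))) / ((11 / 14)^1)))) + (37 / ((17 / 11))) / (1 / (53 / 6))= -69243012240383 / 414686128050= -166.98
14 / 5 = 2.80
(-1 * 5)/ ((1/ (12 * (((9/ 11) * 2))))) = -1080/ 11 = -98.18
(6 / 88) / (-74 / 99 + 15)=27 / 5644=0.00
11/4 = 2.75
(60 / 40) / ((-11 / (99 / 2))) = -27 / 4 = -6.75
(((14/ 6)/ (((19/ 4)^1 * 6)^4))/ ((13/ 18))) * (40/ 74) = 4480/ 1692478827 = 0.00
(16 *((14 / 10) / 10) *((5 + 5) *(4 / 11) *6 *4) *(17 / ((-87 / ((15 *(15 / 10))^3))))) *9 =-1249214400 / 319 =-3916032.60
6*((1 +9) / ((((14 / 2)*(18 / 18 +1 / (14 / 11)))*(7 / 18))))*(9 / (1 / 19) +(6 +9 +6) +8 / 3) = 84096 / 35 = 2402.74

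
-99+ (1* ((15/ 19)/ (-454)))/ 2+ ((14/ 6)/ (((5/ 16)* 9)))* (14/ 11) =-2509273919/ 25619220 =-97.94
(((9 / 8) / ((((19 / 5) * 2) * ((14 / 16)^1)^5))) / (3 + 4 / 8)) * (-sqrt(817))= -184320 * sqrt(817) / 2235331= -2.36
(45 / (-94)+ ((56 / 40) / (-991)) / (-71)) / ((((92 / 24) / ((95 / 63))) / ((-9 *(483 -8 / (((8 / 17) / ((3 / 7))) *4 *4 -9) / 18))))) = 10023044343215 / 12245698801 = 818.50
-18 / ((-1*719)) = 18 / 719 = 0.03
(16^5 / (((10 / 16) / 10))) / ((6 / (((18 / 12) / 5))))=4194304 / 5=838860.80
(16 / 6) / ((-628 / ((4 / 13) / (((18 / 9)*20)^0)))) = -8 / 6123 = -0.00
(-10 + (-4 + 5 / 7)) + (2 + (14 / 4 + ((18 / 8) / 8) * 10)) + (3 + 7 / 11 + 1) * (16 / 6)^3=919705 / 11088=82.95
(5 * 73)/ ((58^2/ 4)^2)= 365/ 707281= 0.00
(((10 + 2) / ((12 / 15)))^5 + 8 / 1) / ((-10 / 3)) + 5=-2278099 / 10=-227809.90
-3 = -3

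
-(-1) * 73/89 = 73/89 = 0.82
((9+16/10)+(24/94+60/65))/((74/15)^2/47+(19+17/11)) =17811585/31852418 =0.56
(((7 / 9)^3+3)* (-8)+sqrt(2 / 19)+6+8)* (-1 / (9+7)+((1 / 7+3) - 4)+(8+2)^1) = -566921 / 4536+1017* sqrt(38) / 2128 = -122.04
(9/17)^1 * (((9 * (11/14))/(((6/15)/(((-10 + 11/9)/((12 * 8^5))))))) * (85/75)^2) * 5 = -14773/11010048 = -0.00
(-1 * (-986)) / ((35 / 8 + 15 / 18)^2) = 567936 / 15625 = 36.35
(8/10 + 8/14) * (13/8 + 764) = 1050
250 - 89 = 161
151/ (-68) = -2.22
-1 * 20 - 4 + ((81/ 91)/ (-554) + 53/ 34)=-9617159/ 428519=-22.44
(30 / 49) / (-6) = -5 / 49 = -0.10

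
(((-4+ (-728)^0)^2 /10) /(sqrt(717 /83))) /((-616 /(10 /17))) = -3 * sqrt(59511) /2502808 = -0.00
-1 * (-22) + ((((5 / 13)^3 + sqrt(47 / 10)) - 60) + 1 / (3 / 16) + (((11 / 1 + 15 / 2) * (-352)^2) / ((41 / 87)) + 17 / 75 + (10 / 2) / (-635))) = sqrt(470) / 10 + 1391064291315981 / 285994475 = 4863957.29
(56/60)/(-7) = -2/15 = -0.13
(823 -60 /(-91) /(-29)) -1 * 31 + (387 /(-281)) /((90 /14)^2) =132136459927 /166850775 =791.94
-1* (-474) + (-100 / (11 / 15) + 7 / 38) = 141209 / 418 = 337.82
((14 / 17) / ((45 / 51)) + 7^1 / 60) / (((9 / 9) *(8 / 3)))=63 / 160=0.39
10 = 10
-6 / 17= -0.35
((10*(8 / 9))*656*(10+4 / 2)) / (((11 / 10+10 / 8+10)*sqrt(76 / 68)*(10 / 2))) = 839680*sqrt(323) / 14079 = 1071.87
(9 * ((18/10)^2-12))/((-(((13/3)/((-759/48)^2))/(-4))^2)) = 72679380764859/17305600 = 4199760.82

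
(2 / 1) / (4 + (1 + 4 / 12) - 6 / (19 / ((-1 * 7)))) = 57 / 215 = 0.27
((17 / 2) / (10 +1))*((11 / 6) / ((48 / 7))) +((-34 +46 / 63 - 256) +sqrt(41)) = -388501 / 1344 +sqrt(41) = -282.66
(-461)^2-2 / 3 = 637561 / 3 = 212520.33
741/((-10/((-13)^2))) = -125229/10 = -12522.90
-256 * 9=-2304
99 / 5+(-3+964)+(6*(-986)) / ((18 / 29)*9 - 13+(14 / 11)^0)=294994 / 155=1903.19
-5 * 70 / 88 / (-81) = 175 / 3564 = 0.05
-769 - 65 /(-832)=-49211 /64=-768.92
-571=-571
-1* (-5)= 5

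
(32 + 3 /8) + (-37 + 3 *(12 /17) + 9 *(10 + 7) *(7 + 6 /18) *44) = 49365.49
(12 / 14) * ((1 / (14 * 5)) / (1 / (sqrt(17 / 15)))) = sqrt(255) / 1225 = 0.01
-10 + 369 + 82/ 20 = 3631/ 10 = 363.10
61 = 61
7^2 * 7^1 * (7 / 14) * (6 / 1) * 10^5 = 102900000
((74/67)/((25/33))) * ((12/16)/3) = 1221/3350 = 0.36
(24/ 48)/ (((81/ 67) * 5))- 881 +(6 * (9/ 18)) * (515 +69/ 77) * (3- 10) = -104378293/ 8910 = -11714.74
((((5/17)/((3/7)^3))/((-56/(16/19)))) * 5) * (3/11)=-0.08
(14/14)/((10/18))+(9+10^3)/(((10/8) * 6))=409/3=136.33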